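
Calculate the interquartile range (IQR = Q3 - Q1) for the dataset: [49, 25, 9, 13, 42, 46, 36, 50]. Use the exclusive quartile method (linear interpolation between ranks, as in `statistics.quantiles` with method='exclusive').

32.25

Step 1: Sort the data: [9, 13, 25, 36, 42, 46, 49, 50]
Step 2: n = 8
Step 3: Using the exclusive quartile method:
  Q1 = 16
  Q2 (median) = 39
  Q3 = 48.25
  IQR = Q3 - Q1 = 48.25 - 16 = 32.25
Step 4: IQR = 32.25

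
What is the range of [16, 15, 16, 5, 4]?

12

Step 1: Identify the maximum value: max = 16
Step 2: Identify the minimum value: min = 4
Step 3: Range = max - min = 16 - 4 = 12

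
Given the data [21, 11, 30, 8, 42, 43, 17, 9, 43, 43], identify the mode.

43

Step 1: Count the frequency of each value:
  8: appears 1 time(s)
  9: appears 1 time(s)
  11: appears 1 time(s)
  17: appears 1 time(s)
  21: appears 1 time(s)
  30: appears 1 time(s)
  42: appears 1 time(s)
  43: appears 3 time(s)
Step 2: The value 43 appears most frequently (3 times).
Step 3: Mode = 43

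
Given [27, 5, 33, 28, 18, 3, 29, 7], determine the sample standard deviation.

12.1743

Step 1: Compute the mean: 18.75
Step 2: Sum of squared deviations from the mean: 1037.5
Step 3: Sample variance = 1037.5 / 7 = 148.2143
Step 4: Standard deviation = sqrt(148.2143) = 12.1743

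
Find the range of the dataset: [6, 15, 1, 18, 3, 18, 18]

17

Step 1: Identify the maximum value: max = 18
Step 2: Identify the minimum value: min = 1
Step 3: Range = max - min = 18 - 1 = 17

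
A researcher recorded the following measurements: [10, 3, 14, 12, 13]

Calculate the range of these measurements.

11

Step 1: Identify the maximum value: max = 14
Step 2: Identify the minimum value: min = 3
Step 3: Range = max - min = 14 - 3 = 11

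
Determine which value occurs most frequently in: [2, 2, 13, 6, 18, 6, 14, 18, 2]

2

Step 1: Count the frequency of each value:
  2: appears 3 time(s)
  6: appears 2 time(s)
  13: appears 1 time(s)
  14: appears 1 time(s)
  18: appears 2 time(s)
Step 2: The value 2 appears most frequently (3 times).
Step 3: Mode = 2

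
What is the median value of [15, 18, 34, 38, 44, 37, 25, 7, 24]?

25

Step 1: Sort the data in ascending order: [7, 15, 18, 24, 25, 34, 37, 38, 44]
Step 2: The number of values is n = 9.
Step 3: Since n is odd, the median is the middle value at position 5: 25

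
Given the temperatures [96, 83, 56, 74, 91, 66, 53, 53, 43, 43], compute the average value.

65.8

Step 1: Sum all values: 96 + 83 + 56 + 74 + 91 + 66 + 53 + 53 + 43 + 43 = 658
Step 2: Count the number of values: n = 10
Step 3: Mean = sum / n = 658 / 10 = 65.8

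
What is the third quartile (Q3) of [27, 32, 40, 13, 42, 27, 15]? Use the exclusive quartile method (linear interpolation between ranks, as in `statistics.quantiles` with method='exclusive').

40

Step 1: Sort the data: [13, 15, 27, 27, 32, 40, 42]
Step 2: n = 7
Step 3: Using the exclusive quartile method:
  Q1 = 15
  Q2 (median) = 27
  Q3 = 40
  IQR = Q3 - Q1 = 40 - 15 = 25
Step 4: Q3 = 40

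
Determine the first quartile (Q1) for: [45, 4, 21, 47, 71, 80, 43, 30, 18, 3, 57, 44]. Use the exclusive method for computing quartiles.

18.75

Step 1: Sort the data: [3, 4, 18, 21, 30, 43, 44, 45, 47, 57, 71, 80]
Step 2: n = 12
Step 3: Using the exclusive quartile method:
  Q1 = 18.75
  Q2 (median) = 43.5
  Q3 = 54.5
  IQR = Q3 - Q1 = 54.5 - 18.75 = 35.75
Step 4: Q1 = 18.75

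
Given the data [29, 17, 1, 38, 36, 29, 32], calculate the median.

29

Step 1: Sort the data in ascending order: [1, 17, 29, 29, 32, 36, 38]
Step 2: The number of values is n = 7.
Step 3: Since n is odd, the median is the middle value at position 4: 29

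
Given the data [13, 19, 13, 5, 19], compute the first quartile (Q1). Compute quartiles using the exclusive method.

9

Step 1: Sort the data: [5, 13, 13, 19, 19]
Step 2: n = 5
Step 3: Using the exclusive quartile method:
  Q1 = 9
  Q2 (median) = 13
  Q3 = 19
  IQR = Q3 - Q1 = 19 - 9 = 10
Step 4: Q1 = 9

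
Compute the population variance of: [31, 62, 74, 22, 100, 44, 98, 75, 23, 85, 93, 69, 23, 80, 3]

944.6933

Step 1: Compute the mean: (31 + 62 + 74 + 22 + 100 + 44 + 98 + 75 + 23 + 85 + 93 + 69 + 23 + 80 + 3) / 15 = 58.8
Step 2: Compute squared deviations from the mean:
  (31 - 58.8)^2 = 772.84
  (62 - 58.8)^2 = 10.24
  (74 - 58.8)^2 = 231.04
  (22 - 58.8)^2 = 1354.24
  (100 - 58.8)^2 = 1697.44
  (44 - 58.8)^2 = 219.04
  (98 - 58.8)^2 = 1536.64
  (75 - 58.8)^2 = 262.44
  (23 - 58.8)^2 = 1281.64
  (85 - 58.8)^2 = 686.44
  (93 - 58.8)^2 = 1169.64
  (69 - 58.8)^2 = 104.04
  (23 - 58.8)^2 = 1281.64
  (80 - 58.8)^2 = 449.44
  (3 - 58.8)^2 = 3113.64
Step 3: Sum of squared deviations = 14170.4
Step 4: Population variance = 14170.4 / 15 = 944.6933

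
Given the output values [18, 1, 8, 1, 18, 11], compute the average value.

9.5

Step 1: Sum all values: 18 + 1 + 8 + 1 + 18 + 11 = 57
Step 2: Count the number of values: n = 6
Step 3: Mean = sum / n = 57 / 6 = 9.5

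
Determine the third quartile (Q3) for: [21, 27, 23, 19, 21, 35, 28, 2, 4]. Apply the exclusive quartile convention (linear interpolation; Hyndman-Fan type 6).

27.5

Step 1: Sort the data: [2, 4, 19, 21, 21, 23, 27, 28, 35]
Step 2: n = 9
Step 3: Using the exclusive quartile method:
  Q1 = 11.5
  Q2 (median) = 21
  Q3 = 27.5
  IQR = Q3 - Q1 = 27.5 - 11.5 = 16
Step 4: Q3 = 27.5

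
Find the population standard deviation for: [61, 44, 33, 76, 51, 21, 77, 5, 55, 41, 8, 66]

23.3161

Step 1: Compute the mean: 44.8333
Step 2: Sum of squared deviations from the mean: 6523.6667
Step 3: Population variance = 6523.6667 / 12 = 543.6389
Step 4: Standard deviation = sqrt(543.6389) = 23.3161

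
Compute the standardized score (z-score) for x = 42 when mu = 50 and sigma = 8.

-1

Step 1: Recall the z-score formula: z = (x - mu) / sigma
Step 2: Substitute values: z = (42 - 50) / 8
Step 3: z = -8 / 8 = -1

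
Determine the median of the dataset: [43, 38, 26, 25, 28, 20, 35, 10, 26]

26

Step 1: Sort the data in ascending order: [10, 20, 25, 26, 26, 28, 35, 38, 43]
Step 2: The number of values is n = 9.
Step 3: Since n is odd, the median is the middle value at position 5: 26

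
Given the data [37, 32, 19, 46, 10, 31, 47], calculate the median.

32

Step 1: Sort the data in ascending order: [10, 19, 31, 32, 37, 46, 47]
Step 2: The number of values is n = 7.
Step 3: Since n is odd, the median is the middle value at position 4: 32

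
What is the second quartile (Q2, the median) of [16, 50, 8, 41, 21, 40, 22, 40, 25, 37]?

31

Step 1: Sort the data: [8, 16, 21, 22, 25, 37, 40, 40, 41, 50]
Step 2: n = 10
Step 3: Q2 is the median. Since n is even, it is the average of the values at positions 5 and 6:
  Q2 = (25 + 37) / 2 = 31
Step 4: Q2 = 31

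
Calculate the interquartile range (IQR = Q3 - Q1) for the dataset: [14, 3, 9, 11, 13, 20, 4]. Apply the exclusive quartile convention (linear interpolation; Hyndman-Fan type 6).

10

Step 1: Sort the data: [3, 4, 9, 11, 13, 14, 20]
Step 2: n = 7
Step 3: Using the exclusive quartile method:
  Q1 = 4
  Q2 (median) = 11
  Q3 = 14
  IQR = Q3 - Q1 = 14 - 4 = 10
Step 4: IQR = 10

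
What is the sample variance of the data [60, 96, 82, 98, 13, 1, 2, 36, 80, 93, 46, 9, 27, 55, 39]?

1208.8381

Step 1: Compute the mean: (60 + 96 + 82 + 98 + 13 + 1 + 2 + 36 + 80 + 93 + 46 + 9 + 27 + 55 + 39) / 15 = 49.1333
Step 2: Compute squared deviations from the mean:
  (60 - 49.1333)^2 = 118.0844
  (96 - 49.1333)^2 = 2196.4844
  (82 - 49.1333)^2 = 1080.2178
  (98 - 49.1333)^2 = 2387.9511
  (13 - 49.1333)^2 = 1305.6178
  (1 - 49.1333)^2 = 2316.8178
  (2 - 49.1333)^2 = 2221.5511
  (36 - 49.1333)^2 = 172.4844
  (80 - 49.1333)^2 = 952.7511
  (93 - 49.1333)^2 = 1924.2844
  (46 - 49.1333)^2 = 9.8178
  (9 - 49.1333)^2 = 1610.6844
  (27 - 49.1333)^2 = 489.8844
  (55 - 49.1333)^2 = 34.4178
  (39 - 49.1333)^2 = 102.6844
Step 3: Sum of squared deviations = 16923.7333
Step 4: Sample variance = 16923.7333 / 14 = 1208.8381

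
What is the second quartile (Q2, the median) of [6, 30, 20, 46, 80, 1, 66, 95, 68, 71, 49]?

49

Step 1: Sort the data: [1, 6, 20, 30, 46, 49, 66, 68, 71, 80, 95]
Step 2: n = 11
Step 3: Q2 is the median. Since n is odd, it is the middle value at position 6: 49
Step 4: Q2 = 49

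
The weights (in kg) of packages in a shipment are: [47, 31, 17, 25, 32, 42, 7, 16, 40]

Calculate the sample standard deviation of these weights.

13.4081

Step 1: Compute the mean: 28.5556
Step 2: Sum of squared deviations from the mean: 1438.2222
Step 3: Sample variance = 1438.2222 / 8 = 179.7778
Step 4: Standard deviation = sqrt(179.7778) = 13.4081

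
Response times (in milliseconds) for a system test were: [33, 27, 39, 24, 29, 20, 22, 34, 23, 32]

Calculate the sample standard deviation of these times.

6.1473

Step 1: Compute the mean: 28.3
Step 2: Sum of squared deviations from the mean: 340.1
Step 3: Sample variance = 340.1 / 9 = 37.7889
Step 4: Standard deviation = sqrt(37.7889) = 6.1473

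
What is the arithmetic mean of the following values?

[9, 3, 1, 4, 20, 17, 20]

10.5714

Step 1: Sum all values: 9 + 3 + 1 + 4 + 20 + 17 + 20 = 74
Step 2: Count the number of values: n = 7
Step 3: Mean = sum / n = 74 / 7 = 10.5714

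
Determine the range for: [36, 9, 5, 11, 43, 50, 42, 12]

45

Step 1: Identify the maximum value: max = 50
Step 2: Identify the minimum value: min = 5
Step 3: Range = max - min = 50 - 5 = 45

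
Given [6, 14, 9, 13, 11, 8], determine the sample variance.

9.3667

Step 1: Compute the mean: (6 + 14 + 9 + 13 + 11 + 8) / 6 = 10.1667
Step 2: Compute squared deviations from the mean:
  (6 - 10.1667)^2 = 17.3611
  (14 - 10.1667)^2 = 14.6944
  (9 - 10.1667)^2 = 1.3611
  (13 - 10.1667)^2 = 8.0278
  (11 - 10.1667)^2 = 0.6944
  (8 - 10.1667)^2 = 4.6944
Step 3: Sum of squared deviations = 46.8333
Step 4: Sample variance = 46.8333 / 5 = 9.3667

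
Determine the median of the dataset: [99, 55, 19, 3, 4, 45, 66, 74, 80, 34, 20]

45

Step 1: Sort the data in ascending order: [3, 4, 19, 20, 34, 45, 55, 66, 74, 80, 99]
Step 2: The number of values is n = 11.
Step 3: Since n is odd, the median is the middle value at position 6: 45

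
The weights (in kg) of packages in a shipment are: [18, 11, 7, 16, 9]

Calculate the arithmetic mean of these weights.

12.2

Step 1: Sum all values: 18 + 11 + 7 + 16 + 9 = 61
Step 2: Count the number of values: n = 5
Step 3: Mean = sum / n = 61 / 5 = 12.2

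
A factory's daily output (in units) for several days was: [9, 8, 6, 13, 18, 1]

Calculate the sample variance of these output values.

34.1667

Step 1: Compute the mean: (9 + 8 + 6 + 13 + 18 + 1) / 6 = 9.1667
Step 2: Compute squared deviations from the mean:
  (9 - 9.1667)^2 = 0.0278
  (8 - 9.1667)^2 = 1.3611
  (6 - 9.1667)^2 = 10.0278
  (13 - 9.1667)^2 = 14.6944
  (18 - 9.1667)^2 = 78.0278
  (1 - 9.1667)^2 = 66.6944
Step 3: Sum of squared deviations = 170.8333
Step 4: Sample variance = 170.8333 / 5 = 34.1667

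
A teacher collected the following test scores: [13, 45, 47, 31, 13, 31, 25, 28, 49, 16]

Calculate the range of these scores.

36

Step 1: Identify the maximum value: max = 49
Step 2: Identify the minimum value: min = 13
Step 3: Range = max - min = 49 - 13 = 36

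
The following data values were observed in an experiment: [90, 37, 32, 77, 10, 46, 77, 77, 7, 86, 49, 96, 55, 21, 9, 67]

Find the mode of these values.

77

Step 1: Count the frequency of each value:
  7: appears 1 time(s)
  9: appears 1 time(s)
  10: appears 1 time(s)
  21: appears 1 time(s)
  32: appears 1 time(s)
  37: appears 1 time(s)
  46: appears 1 time(s)
  49: appears 1 time(s)
  55: appears 1 time(s)
  67: appears 1 time(s)
  77: appears 3 time(s)
  86: appears 1 time(s)
  90: appears 1 time(s)
  96: appears 1 time(s)
Step 2: The value 77 appears most frequently (3 times).
Step 3: Mode = 77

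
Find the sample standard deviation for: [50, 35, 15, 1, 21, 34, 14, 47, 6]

17.5483

Step 1: Compute the mean: 24.7778
Step 2: Sum of squared deviations from the mean: 2463.5556
Step 3: Sample variance = 2463.5556 / 8 = 307.9444
Step 4: Standard deviation = sqrt(307.9444) = 17.5483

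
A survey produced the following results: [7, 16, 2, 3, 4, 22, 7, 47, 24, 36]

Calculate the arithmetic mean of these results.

16.8

Step 1: Sum all values: 7 + 16 + 2 + 3 + 4 + 22 + 7 + 47 + 24 + 36 = 168
Step 2: Count the number of values: n = 10
Step 3: Mean = sum / n = 168 / 10 = 16.8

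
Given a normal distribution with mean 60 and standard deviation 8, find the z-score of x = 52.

-1

Step 1: Recall the z-score formula: z = (x - mu) / sigma
Step 2: Substitute values: z = (52 - 60) / 8
Step 3: z = -8 / 8 = -1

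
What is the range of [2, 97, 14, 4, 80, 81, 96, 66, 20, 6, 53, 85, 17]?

95

Step 1: Identify the maximum value: max = 97
Step 2: Identify the minimum value: min = 2
Step 3: Range = max - min = 97 - 2 = 95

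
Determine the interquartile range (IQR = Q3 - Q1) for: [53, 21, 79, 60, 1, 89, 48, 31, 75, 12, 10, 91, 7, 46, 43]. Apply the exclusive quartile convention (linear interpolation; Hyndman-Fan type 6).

63

Step 1: Sort the data: [1, 7, 10, 12, 21, 31, 43, 46, 48, 53, 60, 75, 79, 89, 91]
Step 2: n = 15
Step 3: Using the exclusive quartile method:
  Q1 = 12
  Q2 (median) = 46
  Q3 = 75
  IQR = Q3 - Q1 = 75 - 12 = 63
Step 4: IQR = 63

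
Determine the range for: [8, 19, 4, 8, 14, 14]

15

Step 1: Identify the maximum value: max = 19
Step 2: Identify the minimum value: min = 4
Step 3: Range = max - min = 19 - 4 = 15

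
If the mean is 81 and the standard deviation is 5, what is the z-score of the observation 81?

0

Step 1: Recall the z-score formula: z = (x - mu) / sigma
Step 2: Substitute values: z = (81 - 81) / 5
Step 3: z = 0 / 5 = 0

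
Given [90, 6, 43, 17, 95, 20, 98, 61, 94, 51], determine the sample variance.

1266.5

Step 1: Compute the mean: (90 + 6 + 43 + 17 + 95 + 20 + 98 + 61 + 94 + 51) / 10 = 57.5
Step 2: Compute squared deviations from the mean:
  (90 - 57.5)^2 = 1056.25
  (6 - 57.5)^2 = 2652.25
  (43 - 57.5)^2 = 210.25
  (17 - 57.5)^2 = 1640.25
  (95 - 57.5)^2 = 1406.25
  (20 - 57.5)^2 = 1406.25
  (98 - 57.5)^2 = 1640.25
  (61 - 57.5)^2 = 12.25
  (94 - 57.5)^2 = 1332.25
  (51 - 57.5)^2 = 42.25
Step 3: Sum of squared deviations = 11398.5
Step 4: Sample variance = 11398.5 / 9 = 1266.5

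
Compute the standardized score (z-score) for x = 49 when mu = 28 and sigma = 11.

1.9091

Step 1: Recall the z-score formula: z = (x - mu) / sigma
Step 2: Substitute values: z = (49 - 28) / 11
Step 3: z = 21 / 11 = 1.9091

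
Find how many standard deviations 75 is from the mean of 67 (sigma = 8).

1

Step 1: Recall the z-score formula: z = (x - mu) / sigma
Step 2: Substitute values: z = (75 - 67) / 8
Step 3: z = 8 / 8 = 1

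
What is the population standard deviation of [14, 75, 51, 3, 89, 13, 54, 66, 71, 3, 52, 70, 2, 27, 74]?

29.7354

Step 1: Compute the mean: 44.2667
Step 2: Sum of squared deviations from the mean: 13262.9333
Step 3: Population variance = 13262.9333 / 15 = 884.1956
Step 4: Standard deviation = sqrt(884.1956) = 29.7354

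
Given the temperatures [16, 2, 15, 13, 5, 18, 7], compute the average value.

10.8571

Step 1: Sum all values: 16 + 2 + 15 + 13 + 5 + 18 + 7 = 76
Step 2: Count the number of values: n = 7
Step 3: Mean = sum / n = 76 / 7 = 10.8571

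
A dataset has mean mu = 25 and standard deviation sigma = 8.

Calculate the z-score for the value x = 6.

-2.375

Step 1: Recall the z-score formula: z = (x - mu) / sigma
Step 2: Substitute values: z = (6 - 25) / 8
Step 3: z = -19 / 8 = -2.375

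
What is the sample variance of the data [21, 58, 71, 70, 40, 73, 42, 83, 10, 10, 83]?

780.6

Step 1: Compute the mean: (21 + 58 + 71 + 70 + 40 + 73 + 42 + 83 + 10 + 10 + 83) / 11 = 51
Step 2: Compute squared deviations from the mean:
  (21 - 51)^2 = 900
  (58 - 51)^2 = 49
  (71 - 51)^2 = 400
  (70 - 51)^2 = 361
  (40 - 51)^2 = 121
  (73 - 51)^2 = 484
  (42 - 51)^2 = 81
  (83 - 51)^2 = 1024
  (10 - 51)^2 = 1681
  (10 - 51)^2 = 1681
  (83 - 51)^2 = 1024
Step 3: Sum of squared deviations = 7806
Step 4: Sample variance = 7806 / 10 = 780.6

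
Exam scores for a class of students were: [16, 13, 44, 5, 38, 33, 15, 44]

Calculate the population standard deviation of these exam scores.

14.4568

Step 1: Compute the mean: 26
Step 2: Sum of squared deviations from the mean: 1672
Step 3: Population variance = 1672 / 8 = 209
Step 4: Standard deviation = sqrt(209) = 14.4568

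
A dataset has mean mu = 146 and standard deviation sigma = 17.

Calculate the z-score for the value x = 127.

-1.1176

Step 1: Recall the z-score formula: z = (x - mu) / sigma
Step 2: Substitute values: z = (127 - 146) / 17
Step 3: z = -19 / 17 = -1.1176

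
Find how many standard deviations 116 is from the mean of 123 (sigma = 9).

-0.7778

Step 1: Recall the z-score formula: z = (x - mu) / sigma
Step 2: Substitute values: z = (116 - 123) / 9
Step 3: z = -7 / 9 = -0.7778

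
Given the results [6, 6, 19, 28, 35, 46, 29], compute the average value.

24.1429

Step 1: Sum all values: 6 + 6 + 19 + 28 + 35 + 46 + 29 = 169
Step 2: Count the number of values: n = 7
Step 3: Mean = sum / n = 169 / 7 = 24.1429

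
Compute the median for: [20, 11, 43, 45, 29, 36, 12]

29

Step 1: Sort the data in ascending order: [11, 12, 20, 29, 36, 43, 45]
Step 2: The number of values is n = 7.
Step 3: Since n is odd, the median is the middle value at position 4: 29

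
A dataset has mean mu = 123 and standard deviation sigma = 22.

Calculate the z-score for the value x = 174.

2.3182

Step 1: Recall the z-score formula: z = (x - mu) / sigma
Step 2: Substitute values: z = (174 - 123) / 22
Step 3: z = 51 / 22 = 2.3182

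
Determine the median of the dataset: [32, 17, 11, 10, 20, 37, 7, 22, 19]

19

Step 1: Sort the data in ascending order: [7, 10, 11, 17, 19, 20, 22, 32, 37]
Step 2: The number of values is n = 9.
Step 3: Since n is odd, the median is the middle value at position 5: 19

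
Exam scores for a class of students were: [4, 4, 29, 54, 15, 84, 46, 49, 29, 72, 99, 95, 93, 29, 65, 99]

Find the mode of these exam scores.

29

Step 1: Count the frequency of each value:
  4: appears 2 time(s)
  15: appears 1 time(s)
  29: appears 3 time(s)
  46: appears 1 time(s)
  49: appears 1 time(s)
  54: appears 1 time(s)
  65: appears 1 time(s)
  72: appears 1 time(s)
  84: appears 1 time(s)
  93: appears 1 time(s)
  95: appears 1 time(s)
  99: appears 2 time(s)
Step 2: The value 29 appears most frequently (3 times).
Step 3: Mode = 29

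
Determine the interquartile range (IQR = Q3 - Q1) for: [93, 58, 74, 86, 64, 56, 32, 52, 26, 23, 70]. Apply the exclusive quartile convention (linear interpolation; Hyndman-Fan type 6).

42

Step 1: Sort the data: [23, 26, 32, 52, 56, 58, 64, 70, 74, 86, 93]
Step 2: n = 11
Step 3: Using the exclusive quartile method:
  Q1 = 32
  Q2 (median) = 58
  Q3 = 74
  IQR = Q3 - Q1 = 74 - 32 = 42
Step 4: IQR = 42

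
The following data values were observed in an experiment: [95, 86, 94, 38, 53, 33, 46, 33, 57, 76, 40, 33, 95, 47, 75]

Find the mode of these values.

33

Step 1: Count the frequency of each value:
  33: appears 3 time(s)
  38: appears 1 time(s)
  40: appears 1 time(s)
  46: appears 1 time(s)
  47: appears 1 time(s)
  53: appears 1 time(s)
  57: appears 1 time(s)
  75: appears 1 time(s)
  76: appears 1 time(s)
  86: appears 1 time(s)
  94: appears 1 time(s)
  95: appears 2 time(s)
Step 2: The value 33 appears most frequently (3 times).
Step 3: Mode = 33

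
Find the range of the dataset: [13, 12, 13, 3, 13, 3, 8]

10

Step 1: Identify the maximum value: max = 13
Step 2: Identify the minimum value: min = 3
Step 3: Range = max - min = 13 - 3 = 10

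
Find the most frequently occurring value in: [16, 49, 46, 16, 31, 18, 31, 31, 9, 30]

31

Step 1: Count the frequency of each value:
  9: appears 1 time(s)
  16: appears 2 time(s)
  18: appears 1 time(s)
  30: appears 1 time(s)
  31: appears 3 time(s)
  46: appears 1 time(s)
  49: appears 1 time(s)
Step 2: The value 31 appears most frequently (3 times).
Step 3: Mode = 31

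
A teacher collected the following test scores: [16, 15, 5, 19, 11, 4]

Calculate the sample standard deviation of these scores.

6.121

Step 1: Compute the mean: 11.6667
Step 2: Sum of squared deviations from the mean: 187.3333
Step 3: Sample variance = 187.3333 / 5 = 37.4667
Step 4: Standard deviation = sqrt(37.4667) = 6.121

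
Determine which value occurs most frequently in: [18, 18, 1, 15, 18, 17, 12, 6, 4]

18

Step 1: Count the frequency of each value:
  1: appears 1 time(s)
  4: appears 1 time(s)
  6: appears 1 time(s)
  12: appears 1 time(s)
  15: appears 1 time(s)
  17: appears 1 time(s)
  18: appears 3 time(s)
Step 2: The value 18 appears most frequently (3 times).
Step 3: Mode = 18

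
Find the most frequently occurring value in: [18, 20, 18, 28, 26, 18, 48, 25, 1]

18

Step 1: Count the frequency of each value:
  1: appears 1 time(s)
  18: appears 3 time(s)
  20: appears 1 time(s)
  25: appears 1 time(s)
  26: appears 1 time(s)
  28: appears 1 time(s)
  48: appears 1 time(s)
Step 2: The value 18 appears most frequently (3 times).
Step 3: Mode = 18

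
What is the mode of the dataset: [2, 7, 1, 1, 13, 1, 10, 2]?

1

Step 1: Count the frequency of each value:
  1: appears 3 time(s)
  2: appears 2 time(s)
  7: appears 1 time(s)
  10: appears 1 time(s)
  13: appears 1 time(s)
Step 2: The value 1 appears most frequently (3 times).
Step 3: Mode = 1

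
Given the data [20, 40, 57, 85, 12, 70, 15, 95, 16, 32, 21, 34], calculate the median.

33

Step 1: Sort the data in ascending order: [12, 15, 16, 20, 21, 32, 34, 40, 57, 70, 85, 95]
Step 2: The number of values is n = 12.
Step 3: Since n is even, the median is the average of positions 6 and 7:
  Median = (32 + 34) / 2 = 33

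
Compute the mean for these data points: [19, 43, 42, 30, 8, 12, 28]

26

Step 1: Sum all values: 19 + 43 + 42 + 30 + 8 + 12 + 28 = 182
Step 2: Count the number of values: n = 7
Step 3: Mean = sum / n = 182 / 7 = 26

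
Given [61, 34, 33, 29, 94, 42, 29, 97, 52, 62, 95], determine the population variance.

670.6281

Step 1: Compute the mean: (61 + 34 + 33 + 29 + 94 + 42 + 29 + 97 + 52 + 62 + 95) / 11 = 57.0909
Step 2: Compute squared deviations from the mean:
  (61 - 57.0909)^2 = 15.281
  (34 - 57.0909)^2 = 533.1901
  (33 - 57.0909)^2 = 580.3719
  (29 - 57.0909)^2 = 789.0992
  (94 - 57.0909)^2 = 1362.281
  (42 - 57.0909)^2 = 227.7355
  (29 - 57.0909)^2 = 789.0992
  (97 - 57.0909)^2 = 1592.7355
  (52 - 57.0909)^2 = 25.9174
  (62 - 57.0909)^2 = 24.0992
  (95 - 57.0909)^2 = 1437.0992
Step 3: Sum of squared deviations = 7376.9091
Step 4: Population variance = 7376.9091 / 11 = 670.6281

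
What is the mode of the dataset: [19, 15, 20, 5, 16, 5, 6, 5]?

5

Step 1: Count the frequency of each value:
  5: appears 3 time(s)
  6: appears 1 time(s)
  15: appears 1 time(s)
  16: appears 1 time(s)
  19: appears 1 time(s)
  20: appears 1 time(s)
Step 2: The value 5 appears most frequently (3 times).
Step 3: Mode = 5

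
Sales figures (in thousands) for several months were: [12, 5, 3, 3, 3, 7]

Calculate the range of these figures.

9

Step 1: Identify the maximum value: max = 12
Step 2: Identify the minimum value: min = 3
Step 3: Range = max - min = 12 - 3 = 9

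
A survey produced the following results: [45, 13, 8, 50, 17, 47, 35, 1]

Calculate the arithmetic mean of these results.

27

Step 1: Sum all values: 45 + 13 + 8 + 50 + 17 + 47 + 35 + 1 = 216
Step 2: Count the number of values: n = 8
Step 3: Mean = sum / n = 216 / 8 = 27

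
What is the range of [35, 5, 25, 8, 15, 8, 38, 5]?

33

Step 1: Identify the maximum value: max = 38
Step 2: Identify the minimum value: min = 5
Step 3: Range = max - min = 38 - 5 = 33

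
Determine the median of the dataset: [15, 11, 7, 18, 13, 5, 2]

11

Step 1: Sort the data in ascending order: [2, 5, 7, 11, 13, 15, 18]
Step 2: The number of values is n = 7.
Step 3: Since n is odd, the median is the middle value at position 4: 11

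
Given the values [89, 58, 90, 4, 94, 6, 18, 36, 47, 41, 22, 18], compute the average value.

43.5833

Step 1: Sum all values: 89 + 58 + 90 + 4 + 94 + 6 + 18 + 36 + 47 + 41 + 22 + 18 = 523
Step 2: Count the number of values: n = 12
Step 3: Mean = sum / n = 523 / 12 = 43.5833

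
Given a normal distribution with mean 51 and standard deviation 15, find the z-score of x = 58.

0.4667

Step 1: Recall the z-score formula: z = (x - mu) / sigma
Step 2: Substitute values: z = (58 - 51) / 15
Step 3: z = 7 / 15 = 0.4667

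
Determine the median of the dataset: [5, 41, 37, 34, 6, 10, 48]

34

Step 1: Sort the data in ascending order: [5, 6, 10, 34, 37, 41, 48]
Step 2: The number of values is n = 7.
Step 3: Since n is odd, the median is the middle value at position 4: 34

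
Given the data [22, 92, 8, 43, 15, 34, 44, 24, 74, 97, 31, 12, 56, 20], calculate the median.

32.5

Step 1: Sort the data in ascending order: [8, 12, 15, 20, 22, 24, 31, 34, 43, 44, 56, 74, 92, 97]
Step 2: The number of values is n = 14.
Step 3: Since n is even, the median is the average of positions 7 and 8:
  Median = (31 + 34) / 2 = 32.5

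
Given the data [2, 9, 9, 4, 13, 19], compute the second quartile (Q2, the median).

9

Step 1: Sort the data: [2, 4, 9, 9, 13, 19]
Step 2: n = 6
Step 3: Q2 is the median. Since n is even, it is the average of the values at positions 3 and 4:
  Q2 = (9 + 9) / 2 = 9
Step 4: Q2 = 9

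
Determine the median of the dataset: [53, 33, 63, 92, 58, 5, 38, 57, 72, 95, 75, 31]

57.5

Step 1: Sort the data in ascending order: [5, 31, 33, 38, 53, 57, 58, 63, 72, 75, 92, 95]
Step 2: The number of values is n = 12.
Step 3: Since n is even, the median is the average of positions 6 and 7:
  Median = (57 + 58) / 2 = 57.5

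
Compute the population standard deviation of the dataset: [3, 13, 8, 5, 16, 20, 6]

5.8414

Step 1: Compute the mean: 10.1429
Step 2: Sum of squared deviations from the mean: 238.8571
Step 3: Population variance = 238.8571 / 7 = 34.1224
Step 4: Standard deviation = sqrt(34.1224) = 5.8414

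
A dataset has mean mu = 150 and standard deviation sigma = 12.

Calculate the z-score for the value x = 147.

-0.25

Step 1: Recall the z-score formula: z = (x - mu) / sigma
Step 2: Substitute values: z = (147 - 150) / 12
Step 3: z = -3 / 12 = -0.25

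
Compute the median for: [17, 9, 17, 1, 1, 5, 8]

8

Step 1: Sort the data in ascending order: [1, 1, 5, 8, 9, 17, 17]
Step 2: The number of values is n = 7.
Step 3: Since n is odd, the median is the middle value at position 4: 8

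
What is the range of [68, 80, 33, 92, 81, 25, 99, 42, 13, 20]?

86

Step 1: Identify the maximum value: max = 99
Step 2: Identify the minimum value: min = 13
Step 3: Range = max - min = 99 - 13 = 86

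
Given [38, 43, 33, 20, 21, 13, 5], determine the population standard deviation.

12.7695

Step 1: Compute the mean: 24.7143
Step 2: Sum of squared deviations from the mean: 1141.4286
Step 3: Population variance = 1141.4286 / 7 = 163.0612
Step 4: Standard deviation = sqrt(163.0612) = 12.7695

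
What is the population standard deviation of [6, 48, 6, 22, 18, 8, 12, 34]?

14.069

Step 1: Compute the mean: 19.25
Step 2: Sum of squared deviations from the mean: 1583.5
Step 3: Population variance = 1583.5 / 8 = 197.9375
Step 4: Standard deviation = sqrt(197.9375) = 14.069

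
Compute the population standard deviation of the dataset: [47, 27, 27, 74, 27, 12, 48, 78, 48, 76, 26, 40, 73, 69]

21.7025

Step 1: Compute the mean: 48
Step 2: Sum of squared deviations from the mean: 6594
Step 3: Population variance = 6594 / 14 = 471
Step 4: Standard deviation = sqrt(471) = 21.7025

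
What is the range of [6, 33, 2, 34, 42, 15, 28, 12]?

40

Step 1: Identify the maximum value: max = 42
Step 2: Identify the minimum value: min = 2
Step 3: Range = max - min = 42 - 2 = 40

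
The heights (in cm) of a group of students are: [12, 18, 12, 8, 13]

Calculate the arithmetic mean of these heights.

12.6

Step 1: Sum all values: 12 + 18 + 12 + 8 + 13 = 63
Step 2: Count the number of values: n = 5
Step 3: Mean = sum / n = 63 / 5 = 12.6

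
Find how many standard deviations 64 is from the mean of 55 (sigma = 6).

1.5

Step 1: Recall the z-score formula: z = (x - mu) / sigma
Step 2: Substitute values: z = (64 - 55) / 6
Step 3: z = 9 / 6 = 1.5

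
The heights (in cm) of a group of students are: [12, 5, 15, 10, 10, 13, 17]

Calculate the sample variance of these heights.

15.2381

Step 1: Compute the mean: (12 + 5 + 15 + 10 + 10 + 13 + 17) / 7 = 11.7143
Step 2: Compute squared deviations from the mean:
  (12 - 11.7143)^2 = 0.0816
  (5 - 11.7143)^2 = 45.0816
  (15 - 11.7143)^2 = 10.7959
  (10 - 11.7143)^2 = 2.9388
  (10 - 11.7143)^2 = 2.9388
  (13 - 11.7143)^2 = 1.6531
  (17 - 11.7143)^2 = 27.9388
Step 3: Sum of squared deviations = 91.4286
Step 4: Sample variance = 91.4286 / 6 = 15.2381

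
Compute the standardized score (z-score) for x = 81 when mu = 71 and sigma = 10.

1

Step 1: Recall the z-score formula: z = (x - mu) / sigma
Step 2: Substitute values: z = (81 - 71) / 10
Step 3: z = 10 / 10 = 1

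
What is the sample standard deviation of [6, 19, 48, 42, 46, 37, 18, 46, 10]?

16.8432

Step 1: Compute the mean: 30.2222
Step 2: Sum of squared deviations from the mean: 2269.5556
Step 3: Sample variance = 2269.5556 / 8 = 283.6944
Step 4: Standard deviation = sqrt(283.6944) = 16.8432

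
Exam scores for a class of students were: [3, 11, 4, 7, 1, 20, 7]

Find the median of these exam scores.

7

Step 1: Sort the data in ascending order: [1, 3, 4, 7, 7, 11, 20]
Step 2: The number of values is n = 7.
Step 3: Since n is odd, the median is the middle value at position 4: 7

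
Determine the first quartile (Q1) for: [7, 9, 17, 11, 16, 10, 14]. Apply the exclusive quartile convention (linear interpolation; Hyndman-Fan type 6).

9

Step 1: Sort the data: [7, 9, 10, 11, 14, 16, 17]
Step 2: n = 7
Step 3: Using the exclusive quartile method:
  Q1 = 9
  Q2 (median) = 11
  Q3 = 16
  IQR = Q3 - Q1 = 16 - 9 = 7
Step 4: Q1 = 9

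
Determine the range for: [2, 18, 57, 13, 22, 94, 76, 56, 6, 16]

92

Step 1: Identify the maximum value: max = 94
Step 2: Identify the minimum value: min = 2
Step 3: Range = max - min = 94 - 2 = 92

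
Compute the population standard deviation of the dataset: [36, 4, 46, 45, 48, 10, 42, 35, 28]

15.0037

Step 1: Compute the mean: 32.6667
Step 2: Sum of squared deviations from the mean: 2026
Step 3: Population variance = 2026 / 9 = 225.1111
Step 4: Standard deviation = sqrt(225.1111) = 15.0037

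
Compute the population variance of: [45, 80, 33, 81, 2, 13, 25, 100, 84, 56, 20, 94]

1075.8542

Step 1: Compute the mean: (45 + 80 + 33 + 81 + 2 + 13 + 25 + 100 + 84 + 56 + 20 + 94) / 12 = 52.75
Step 2: Compute squared deviations from the mean:
  (45 - 52.75)^2 = 60.0625
  (80 - 52.75)^2 = 742.5625
  (33 - 52.75)^2 = 390.0625
  (81 - 52.75)^2 = 798.0625
  (2 - 52.75)^2 = 2575.5625
  (13 - 52.75)^2 = 1580.0625
  (25 - 52.75)^2 = 770.0625
  (100 - 52.75)^2 = 2232.5625
  (84 - 52.75)^2 = 976.5625
  (56 - 52.75)^2 = 10.5625
  (20 - 52.75)^2 = 1072.5625
  (94 - 52.75)^2 = 1701.5625
Step 3: Sum of squared deviations = 12910.25
Step 4: Population variance = 12910.25 / 12 = 1075.8542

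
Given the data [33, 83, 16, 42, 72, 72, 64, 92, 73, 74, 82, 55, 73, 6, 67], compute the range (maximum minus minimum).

86

Step 1: Identify the maximum value: max = 92
Step 2: Identify the minimum value: min = 6
Step 3: Range = max - min = 92 - 6 = 86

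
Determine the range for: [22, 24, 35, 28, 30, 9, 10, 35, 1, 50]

49

Step 1: Identify the maximum value: max = 50
Step 2: Identify the minimum value: min = 1
Step 3: Range = max - min = 50 - 1 = 49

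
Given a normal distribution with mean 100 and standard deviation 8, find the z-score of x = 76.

-3

Step 1: Recall the z-score formula: z = (x - mu) / sigma
Step 2: Substitute values: z = (76 - 100) / 8
Step 3: z = -24 / 8 = -3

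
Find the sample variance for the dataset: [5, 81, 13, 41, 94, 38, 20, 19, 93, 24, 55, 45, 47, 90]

959.5

Step 1: Compute the mean: (5 + 81 + 13 + 41 + 94 + 38 + 20 + 19 + 93 + 24 + 55 + 45 + 47 + 90) / 14 = 47.5
Step 2: Compute squared deviations from the mean:
  (5 - 47.5)^2 = 1806.25
  (81 - 47.5)^2 = 1122.25
  (13 - 47.5)^2 = 1190.25
  (41 - 47.5)^2 = 42.25
  (94 - 47.5)^2 = 2162.25
  (38 - 47.5)^2 = 90.25
  (20 - 47.5)^2 = 756.25
  (19 - 47.5)^2 = 812.25
  (93 - 47.5)^2 = 2070.25
  (24 - 47.5)^2 = 552.25
  (55 - 47.5)^2 = 56.25
  (45 - 47.5)^2 = 6.25
  (47 - 47.5)^2 = 0.25
  (90 - 47.5)^2 = 1806.25
Step 3: Sum of squared deviations = 12473.5
Step 4: Sample variance = 12473.5 / 13 = 959.5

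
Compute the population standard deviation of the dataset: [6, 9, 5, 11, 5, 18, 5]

4.4676

Step 1: Compute the mean: 8.4286
Step 2: Sum of squared deviations from the mean: 139.7143
Step 3: Population variance = 139.7143 / 7 = 19.9592
Step 4: Standard deviation = sqrt(19.9592) = 4.4676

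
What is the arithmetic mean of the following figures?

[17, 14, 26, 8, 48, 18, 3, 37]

21.375

Step 1: Sum all values: 17 + 14 + 26 + 8 + 48 + 18 + 3 + 37 = 171
Step 2: Count the number of values: n = 8
Step 3: Mean = sum / n = 171 / 8 = 21.375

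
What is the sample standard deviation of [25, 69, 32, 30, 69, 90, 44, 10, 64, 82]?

26.8835

Step 1: Compute the mean: 51.5
Step 2: Sum of squared deviations from the mean: 6504.5
Step 3: Sample variance = 6504.5 / 9 = 722.7222
Step 4: Standard deviation = sqrt(722.7222) = 26.8835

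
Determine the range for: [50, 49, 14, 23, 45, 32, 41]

36

Step 1: Identify the maximum value: max = 50
Step 2: Identify the minimum value: min = 14
Step 3: Range = max - min = 50 - 14 = 36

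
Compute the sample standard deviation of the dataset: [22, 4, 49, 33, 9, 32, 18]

15.4642

Step 1: Compute the mean: 23.8571
Step 2: Sum of squared deviations from the mean: 1434.8571
Step 3: Sample variance = 1434.8571 / 6 = 239.1429
Step 4: Standard deviation = sqrt(239.1429) = 15.4642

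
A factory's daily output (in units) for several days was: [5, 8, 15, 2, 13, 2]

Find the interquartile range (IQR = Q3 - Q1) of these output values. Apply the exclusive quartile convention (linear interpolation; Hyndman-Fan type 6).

11.5

Step 1: Sort the data: [2, 2, 5, 8, 13, 15]
Step 2: n = 6
Step 3: Using the exclusive quartile method:
  Q1 = 2
  Q2 (median) = 6.5
  Q3 = 13.5
  IQR = Q3 - Q1 = 13.5 - 2 = 11.5
Step 4: IQR = 11.5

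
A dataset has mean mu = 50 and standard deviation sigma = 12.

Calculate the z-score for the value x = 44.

-0.5

Step 1: Recall the z-score formula: z = (x - mu) / sigma
Step 2: Substitute values: z = (44 - 50) / 12
Step 3: z = -6 / 12 = -0.5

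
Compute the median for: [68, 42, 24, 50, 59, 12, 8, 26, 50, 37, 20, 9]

31.5

Step 1: Sort the data in ascending order: [8, 9, 12, 20, 24, 26, 37, 42, 50, 50, 59, 68]
Step 2: The number of values is n = 12.
Step 3: Since n is even, the median is the average of positions 6 and 7:
  Median = (26 + 37) / 2 = 31.5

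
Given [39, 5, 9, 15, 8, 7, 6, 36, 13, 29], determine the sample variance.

168.6778

Step 1: Compute the mean: (39 + 5 + 9 + 15 + 8 + 7 + 6 + 36 + 13 + 29) / 10 = 16.7
Step 2: Compute squared deviations from the mean:
  (39 - 16.7)^2 = 497.29
  (5 - 16.7)^2 = 136.89
  (9 - 16.7)^2 = 59.29
  (15 - 16.7)^2 = 2.89
  (8 - 16.7)^2 = 75.69
  (7 - 16.7)^2 = 94.09
  (6 - 16.7)^2 = 114.49
  (36 - 16.7)^2 = 372.49
  (13 - 16.7)^2 = 13.69
  (29 - 16.7)^2 = 151.29
Step 3: Sum of squared deviations = 1518.1
Step 4: Sample variance = 1518.1 / 9 = 168.6778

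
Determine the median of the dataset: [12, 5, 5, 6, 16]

6

Step 1: Sort the data in ascending order: [5, 5, 6, 12, 16]
Step 2: The number of values is n = 5.
Step 3: Since n is odd, the median is the middle value at position 3: 6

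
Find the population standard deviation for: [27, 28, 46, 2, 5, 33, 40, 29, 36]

13.9841

Step 1: Compute the mean: 27.3333
Step 2: Sum of squared deviations from the mean: 1760
Step 3: Population variance = 1760 / 9 = 195.5556
Step 4: Standard deviation = sqrt(195.5556) = 13.9841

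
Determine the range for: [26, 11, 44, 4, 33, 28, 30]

40

Step 1: Identify the maximum value: max = 44
Step 2: Identify the minimum value: min = 4
Step 3: Range = max - min = 44 - 4 = 40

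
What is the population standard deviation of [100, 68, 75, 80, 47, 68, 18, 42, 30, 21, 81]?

25.9198

Step 1: Compute the mean: 57.2727
Step 2: Sum of squared deviations from the mean: 7390.1818
Step 3: Population variance = 7390.1818 / 11 = 671.8347
Step 4: Standard deviation = sqrt(671.8347) = 25.9198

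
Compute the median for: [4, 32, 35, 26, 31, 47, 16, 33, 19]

31

Step 1: Sort the data in ascending order: [4, 16, 19, 26, 31, 32, 33, 35, 47]
Step 2: The number of values is n = 9.
Step 3: Since n is odd, the median is the middle value at position 5: 31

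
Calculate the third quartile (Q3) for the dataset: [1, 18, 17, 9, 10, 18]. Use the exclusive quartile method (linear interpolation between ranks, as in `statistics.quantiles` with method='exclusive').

18

Step 1: Sort the data: [1, 9, 10, 17, 18, 18]
Step 2: n = 6
Step 3: Using the exclusive quartile method:
  Q1 = 7
  Q2 (median) = 13.5
  Q3 = 18
  IQR = Q3 - Q1 = 18 - 7 = 11
Step 4: Q3 = 18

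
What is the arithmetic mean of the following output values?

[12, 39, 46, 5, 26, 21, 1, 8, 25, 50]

23.3

Step 1: Sum all values: 12 + 39 + 46 + 5 + 26 + 21 + 1 + 8 + 25 + 50 = 233
Step 2: Count the number of values: n = 10
Step 3: Mean = sum / n = 233 / 10 = 23.3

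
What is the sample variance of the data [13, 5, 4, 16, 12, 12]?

22.6667

Step 1: Compute the mean: (13 + 5 + 4 + 16 + 12 + 12) / 6 = 10.3333
Step 2: Compute squared deviations from the mean:
  (13 - 10.3333)^2 = 7.1111
  (5 - 10.3333)^2 = 28.4444
  (4 - 10.3333)^2 = 40.1111
  (16 - 10.3333)^2 = 32.1111
  (12 - 10.3333)^2 = 2.7778
  (12 - 10.3333)^2 = 2.7778
Step 3: Sum of squared deviations = 113.3333
Step 4: Sample variance = 113.3333 / 5 = 22.6667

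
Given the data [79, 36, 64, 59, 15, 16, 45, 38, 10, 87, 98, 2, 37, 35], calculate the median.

37.5

Step 1: Sort the data in ascending order: [2, 10, 15, 16, 35, 36, 37, 38, 45, 59, 64, 79, 87, 98]
Step 2: The number of values is n = 14.
Step 3: Since n is even, the median is the average of positions 7 and 8:
  Median = (37 + 38) / 2 = 37.5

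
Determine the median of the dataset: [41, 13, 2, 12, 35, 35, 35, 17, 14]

17

Step 1: Sort the data in ascending order: [2, 12, 13, 14, 17, 35, 35, 35, 41]
Step 2: The number of values is n = 9.
Step 3: Since n is odd, the median is the middle value at position 5: 17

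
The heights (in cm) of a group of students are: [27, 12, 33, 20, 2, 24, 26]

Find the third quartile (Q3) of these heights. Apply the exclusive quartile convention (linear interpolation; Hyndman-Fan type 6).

27

Step 1: Sort the data: [2, 12, 20, 24, 26, 27, 33]
Step 2: n = 7
Step 3: Using the exclusive quartile method:
  Q1 = 12
  Q2 (median) = 24
  Q3 = 27
  IQR = Q3 - Q1 = 27 - 12 = 15
Step 4: Q3 = 27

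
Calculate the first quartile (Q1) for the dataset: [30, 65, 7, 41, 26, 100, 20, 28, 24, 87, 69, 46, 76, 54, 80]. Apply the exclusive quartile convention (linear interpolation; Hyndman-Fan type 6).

26

Step 1: Sort the data: [7, 20, 24, 26, 28, 30, 41, 46, 54, 65, 69, 76, 80, 87, 100]
Step 2: n = 15
Step 3: Using the exclusive quartile method:
  Q1 = 26
  Q2 (median) = 46
  Q3 = 76
  IQR = Q3 - Q1 = 76 - 26 = 50
Step 4: Q1 = 26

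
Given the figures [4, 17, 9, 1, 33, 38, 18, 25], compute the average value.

18.125

Step 1: Sum all values: 4 + 17 + 9 + 1 + 33 + 38 + 18 + 25 = 145
Step 2: Count the number of values: n = 8
Step 3: Mean = sum / n = 145 / 8 = 18.125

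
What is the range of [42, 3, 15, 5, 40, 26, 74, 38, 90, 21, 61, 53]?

87

Step 1: Identify the maximum value: max = 90
Step 2: Identify the minimum value: min = 3
Step 3: Range = max - min = 90 - 3 = 87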